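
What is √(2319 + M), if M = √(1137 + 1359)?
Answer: √(2319 + 8*√39) ≈ 48.672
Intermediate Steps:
M = 8*√39 (M = √2496 = 8*√39 ≈ 49.960)
√(2319 + M) = √(2319 + 8*√39)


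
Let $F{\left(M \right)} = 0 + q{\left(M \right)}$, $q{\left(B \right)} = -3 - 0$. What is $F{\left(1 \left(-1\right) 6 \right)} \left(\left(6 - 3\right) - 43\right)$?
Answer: $120$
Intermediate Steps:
$q{\left(B \right)} = -3$ ($q{\left(B \right)} = -3 + 0 = -3$)
$F{\left(M \right)} = -3$ ($F{\left(M \right)} = 0 - 3 = -3$)
$F{\left(1 \left(-1\right) 6 \right)} \left(\left(6 - 3\right) - 43\right) = - 3 \left(\left(6 - 3\right) - 43\right) = - 3 \left(3 - 43\right) = \left(-3\right) \left(-40\right) = 120$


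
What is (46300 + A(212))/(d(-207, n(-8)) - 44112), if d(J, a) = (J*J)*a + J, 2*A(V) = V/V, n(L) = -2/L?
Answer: -61734/44809 ≈ -1.3777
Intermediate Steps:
A(V) = ½ (A(V) = (V/V)/2 = (½)*1 = ½)
d(J, a) = J + a*J² (d(J, a) = J²*a + J = a*J² + J = J + a*J²)
(46300 + A(212))/(d(-207, n(-8)) - 44112) = (46300 + ½)/(-207*(1 - (-414)/(-8)) - 44112) = 92601/(2*(-207*(1 - (-414)*(-1)/8) - 44112)) = 92601/(2*(-207*(1 - 207*¼) - 44112)) = 92601/(2*(-207*(1 - 207/4) - 44112)) = 92601/(2*(-207*(-203/4) - 44112)) = 92601/(2*(42021/4 - 44112)) = 92601/(2*(-134427/4)) = (92601/2)*(-4/134427) = -61734/44809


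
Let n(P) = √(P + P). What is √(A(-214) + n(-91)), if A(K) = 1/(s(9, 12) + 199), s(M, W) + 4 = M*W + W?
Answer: √(35 + 11025*I*√182)/105 ≈ 2.5975 + 2.5969*I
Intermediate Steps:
s(M, W) = -4 + W + M*W (s(M, W) = -4 + (M*W + W) = -4 + (W + M*W) = -4 + W + M*W)
A(K) = 1/315 (A(K) = 1/((-4 + 12 + 9*12) + 199) = 1/((-4 + 12 + 108) + 199) = 1/(116 + 199) = 1/315)
n(P) = √2*√P (n(P) = √(2*P) = √2*√P)
√(A(-214) + n(-91)) = √(1/315 + √2*√(-91)) = √(1/315 + √2*(I*√91)) = √(1/315 + I*√182)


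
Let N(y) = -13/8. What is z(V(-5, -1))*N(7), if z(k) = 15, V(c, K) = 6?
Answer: -195/8 ≈ -24.375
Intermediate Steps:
N(y) = -13/8 (N(y) = -13*⅛ = -13/8)
z(V(-5, -1))*N(7) = 15*(-13/8) = -195/8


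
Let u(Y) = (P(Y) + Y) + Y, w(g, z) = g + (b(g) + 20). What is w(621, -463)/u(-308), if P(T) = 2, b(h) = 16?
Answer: -657/614 ≈ -1.0700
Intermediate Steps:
w(g, z) = 36 + g (w(g, z) = g + (16 + 20) = g + 36 = 36 + g)
u(Y) = 2 + 2*Y (u(Y) = (2 + Y) + Y = 2 + 2*Y)
w(621, -463)/u(-308) = (36 + 621)/(2 + 2*(-308)) = 657/(2 - 616) = 657/(-614) = 657*(-1/614) = -657/614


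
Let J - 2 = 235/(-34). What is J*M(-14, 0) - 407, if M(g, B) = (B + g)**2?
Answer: -23285/17 ≈ -1369.7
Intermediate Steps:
J = -167/34 (J = 2 + 235/(-34) = 2 + 235*(-1/34) = 2 - 235/34 = -167/34 ≈ -4.9118)
J*M(-14, 0) - 407 = -167*(0 - 14)**2/34 - 407 = -167/34*(-14)**2 - 407 = -167/34*196 - 407 = -16366/17 - 407 = -23285/17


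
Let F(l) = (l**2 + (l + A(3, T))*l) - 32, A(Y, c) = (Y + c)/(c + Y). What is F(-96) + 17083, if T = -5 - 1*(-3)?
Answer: 35387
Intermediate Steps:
T = -2 (T = -5 + 3 = -2)
A(Y, c) = 1 (A(Y, c) = (Y + c)/(Y + c) = 1)
F(l) = -32 + l**2 + l*(1 + l) (F(l) = (l**2 + (l + 1)*l) - 32 = (l**2 + (1 + l)*l) - 32 = (l**2 + l*(1 + l)) - 32 = -32 + l**2 + l*(1 + l))
F(-96) + 17083 = (-32 - 96 + 2*(-96)**2) + 17083 = (-32 - 96 + 2*9216) + 17083 = (-32 - 96 + 18432) + 17083 = 18304 + 17083 = 35387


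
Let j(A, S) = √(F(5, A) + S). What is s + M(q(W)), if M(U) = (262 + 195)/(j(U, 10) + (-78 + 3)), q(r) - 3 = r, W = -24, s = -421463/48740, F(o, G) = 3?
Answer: -252238366/17095555 - 457*√13/5612 ≈ -15.048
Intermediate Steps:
s = -421463/48740 (s = -421463*1/48740 = -421463/48740 ≈ -8.6472)
q(r) = 3 + r
j(A, S) = √(3 + S)
M(U) = 457/(-75 + √13) (M(U) = (262 + 195)/(√(3 + 10) + (-78 + 3)) = 457/(√13 - 75) = 457/(-75 + √13))
s + M(q(W)) = -421463/48740 + (-34275/5612 - 457*√13/5612) = -252238366/17095555 - 457*√13/5612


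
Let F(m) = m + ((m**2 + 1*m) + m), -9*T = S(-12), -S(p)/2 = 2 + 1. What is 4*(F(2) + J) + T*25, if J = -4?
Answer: 122/3 ≈ 40.667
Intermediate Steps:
S(p) = -6 (S(p) = -2*(2 + 1) = -2*3 = -6)
T = 2/3 (T = -1/9*(-6) = 2/3 ≈ 0.66667)
F(m) = m**2 + 3*m (F(m) = m + ((m**2 + m) + m) = m + ((m + m**2) + m) = m + (m**2 + 2*m) = m**2 + 3*m)
4*(F(2) + J) + T*25 = 4*(2*(3 + 2) - 4) + (2/3)*25 = 4*(2*5 - 4) + 50/3 = 4*(10 - 4) + 50/3 = 4*6 + 50/3 = 24 + 50/3 = 122/3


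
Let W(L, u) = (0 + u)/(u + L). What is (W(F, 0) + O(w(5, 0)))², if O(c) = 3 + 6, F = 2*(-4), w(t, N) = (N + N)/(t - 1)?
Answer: 81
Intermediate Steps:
w(t, N) = 2*N/(-1 + t) (w(t, N) = (2*N)/(-1 + t) = 2*N/(-1 + t))
F = -8
W(L, u) = u/(L + u)
O(c) = 9
(W(F, 0) + O(w(5, 0)))² = (0/(-8 + 0) + 9)² = (0/(-8) + 9)² = (0*(-⅛) + 9)² = (0 + 9)² = 9² = 81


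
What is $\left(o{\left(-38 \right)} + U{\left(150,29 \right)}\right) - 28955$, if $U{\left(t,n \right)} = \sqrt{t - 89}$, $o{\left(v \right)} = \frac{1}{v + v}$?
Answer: $- \frac{2200581}{76} + \sqrt{61} \approx -28947.0$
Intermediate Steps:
$o{\left(v \right)} = \frac{1}{2 v}$
$U{\left(t,n \right)} = \sqrt{-89 + t}$
$\left(o{\left(-38 \right)} + U{\left(150,29 \right)}\right) - 28955 = \left(\frac{1}{2 \left(-38\right)} + \sqrt{-89 + 150}\right) - 28955 = \left(\frac{1}{2} \left(- \frac{1}{38}\right) + \sqrt{61}\right) - 28955 = \left(- \frac{1}{76} + \sqrt{61}\right) - 28955 = - \frac{2200581}{76} + \sqrt{61}$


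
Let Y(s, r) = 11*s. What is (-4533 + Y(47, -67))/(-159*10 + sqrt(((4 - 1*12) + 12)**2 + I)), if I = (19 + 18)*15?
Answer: 6385440/2527529 + 4016*sqrt(571)/2527529 ≈ 2.5643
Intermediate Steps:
I = 555 (I = 37*15 = 555)
(-4533 + Y(47, -67))/(-159*10 + sqrt(((4 - 1*12) + 12)**2 + I)) = (-4533 + 11*47)/(-159*10 + sqrt(((4 - 1*12) + 12)**2 + 555)) = (-4533 + 517)/(-1590 + sqrt(((4 - 12) + 12)**2 + 555)) = -4016/(-1590 + sqrt((-8 + 12)**2 + 555)) = -4016/(-1590 + sqrt(4**2 + 555)) = -4016/(-1590 + sqrt(16 + 555)) = -4016/(-1590 + sqrt(571))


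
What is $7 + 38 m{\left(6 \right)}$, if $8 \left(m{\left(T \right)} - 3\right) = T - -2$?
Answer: $159$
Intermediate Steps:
$m{\left(T \right)} = \frac{13}{4} + \frac{T}{8}$ ($m{\left(T \right)} = 3 + \frac{T - -2}{8} = 3 + \frac{T + 2}{8} = 3 + \frac{2 + T}{8} = 3 + \left(\frac{1}{4} + \frac{T}{8}\right) = \frac{13}{4} + \frac{T}{8}$)
$7 + 38 m{\left(6 \right)} = 7 + 38 \left(\frac{13}{4} + \frac{1}{8} \cdot 6\right) = 7 + 38 \left(\frac{13}{4} + \frac{3}{4}\right) = 7 + 38 \cdot 4 = 7 + 152 = 159$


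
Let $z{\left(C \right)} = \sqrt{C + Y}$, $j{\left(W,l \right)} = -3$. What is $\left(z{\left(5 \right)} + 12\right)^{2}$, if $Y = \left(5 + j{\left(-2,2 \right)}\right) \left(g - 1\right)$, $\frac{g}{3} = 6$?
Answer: $\left(12 + \sqrt{39}\right)^{2} \approx 332.88$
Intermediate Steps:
$g = 18$ ($g = 3 \cdot 6 = 18$)
$Y = 34$ ($Y = \left(5 - 3\right) \left(18 - 1\right) = 2 \cdot 17 = 34$)
$z{\left(C \right)} = \sqrt{34 + C}$ ($z{\left(C \right)} = \sqrt{C + 34} = \sqrt{34 + C}$)
$\left(z{\left(5 \right)} + 12\right)^{2} = \left(\sqrt{34 + 5} + 12\right)^{2} = \left(\sqrt{39} + 12\right)^{2} = \left(12 + \sqrt{39}\right)^{2}$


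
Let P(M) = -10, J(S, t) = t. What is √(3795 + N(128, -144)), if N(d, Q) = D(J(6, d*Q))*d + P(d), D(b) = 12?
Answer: √5321 ≈ 72.945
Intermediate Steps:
N(d, Q) = -10 + 12*d (N(d, Q) = 12*d - 10 = -10 + 12*d)
√(3795 + N(128, -144)) = √(3795 + (-10 + 12*128)) = √(3795 + (-10 + 1536)) = √(3795 + 1526) = √5321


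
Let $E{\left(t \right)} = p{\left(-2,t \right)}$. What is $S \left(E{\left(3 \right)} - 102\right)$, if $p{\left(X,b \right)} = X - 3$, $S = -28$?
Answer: $2996$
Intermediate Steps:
$p{\left(X,b \right)} = -3 + X$
$E{\left(t \right)} = -5$ ($E{\left(t \right)} = -3 - 2 = -5$)
$S \left(E{\left(3 \right)} - 102\right) = - 28 \left(-5 - 102\right) = \left(-28\right) \left(-107\right) = 2996$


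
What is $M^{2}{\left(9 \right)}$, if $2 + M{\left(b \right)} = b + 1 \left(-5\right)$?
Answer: $4$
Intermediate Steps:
$M{\left(b \right)} = -7 + b$ ($M{\left(b \right)} = -2 + \left(b + 1 \left(-5\right)\right) = -2 + \left(b - 5\right) = -2 + \left(-5 + b\right) = -7 + b$)
$M^{2}{\left(9 \right)} = \left(-7 + 9\right)^{2} = 2^{2} = 4$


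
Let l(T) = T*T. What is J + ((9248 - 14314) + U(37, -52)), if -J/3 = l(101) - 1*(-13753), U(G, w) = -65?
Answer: -76993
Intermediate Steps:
l(T) = T²
J = -71862 (J = -3*(101² - 1*(-13753)) = -3*(10201 + 13753) = -3*23954 = -71862)
J + ((9248 - 14314) + U(37, -52)) = -71862 + ((9248 - 14314) - 65) = -71862 + (-5066 - 65) = -71862 - 5131 = -76993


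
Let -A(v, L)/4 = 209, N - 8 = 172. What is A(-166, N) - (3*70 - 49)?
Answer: -997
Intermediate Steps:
N = 180 (N = 8 + 172 = 180)
A(v, L) = -836 (A(v, L) = -4*209 = -836)
A(-166, N) - (3*70 - 49) = -836 - (3*70 - 49) = -836 - (210 - 49) = -836 - 1*161 = -836 - 161 = -997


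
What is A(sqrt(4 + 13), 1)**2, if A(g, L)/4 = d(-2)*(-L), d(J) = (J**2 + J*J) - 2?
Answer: 576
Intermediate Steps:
d(J) = -2 + 2*J**2 (d(J) = (J**2 + J**2) - 2 = 2*J**2 - 2 = -2 + 2*J**2)
A(g, L) = -24*L (A(g, L) = 4*((-2 + 2*(-2)**2)*(-L)) = 4*((-2 + 2*4)*(-L)) = 4*((-2 + 8)*(-L)) = 4*(6*(-L)) = 4*(-6*L) = -24*L)
A(sqrt(4 + 13), 1)**2 = (-24*1)**2 = (-24)**2 = 576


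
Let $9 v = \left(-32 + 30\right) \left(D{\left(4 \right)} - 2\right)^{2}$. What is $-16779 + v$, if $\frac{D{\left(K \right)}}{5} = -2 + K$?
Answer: $- \frac{151139}{9} \approx -16793.0$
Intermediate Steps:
$D{\left(K \right)} = -10 + 5 K$ ($D{\left(K \right)} = 5 \left(-2 + K\right) = -10 + 5 K$)
$v = - \frac{128}{9}$ ($v = \frac{\left(-32 + 30\right) \left(\left(-10 + 5 \cdot 4\right) - 2\right)^{2}}{9} = \frac{\left(-2\right) \left(\left(-10 + 20\right) - 2\right)^{2}}{9} = \frac{\left(-2\right) \left(10 - 2\right)^{2}}{9} = \frac{\left(-2\right) 8^{2}}{9} = \frac{\left(-2\right) 64}{9} = \frac{1}{9} \left(-128\right) = - \frac{128}{9} \approx -14.222$)
$-16779 + v = -16779 - \frac{128}{9} = - \frac{151139}{9}$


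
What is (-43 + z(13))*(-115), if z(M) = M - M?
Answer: 4945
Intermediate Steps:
z(M) = 0
(-43 + z(13))*(-115) = (-43 + 0)*(-115) = -43*(-115) = 4945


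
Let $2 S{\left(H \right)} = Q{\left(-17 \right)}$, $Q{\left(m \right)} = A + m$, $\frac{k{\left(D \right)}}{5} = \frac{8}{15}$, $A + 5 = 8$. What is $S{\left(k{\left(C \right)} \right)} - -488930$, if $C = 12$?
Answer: $488923$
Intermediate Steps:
$A = 3$ ($A = -5 + 8 = 3$)
$k{\left(D \right)} = \frac{8}{3}$ ($k{\left(D \right)} = 5 \cdot \frac{8}{15} = \frac{8}{3}$)
$Q{\left(m \right)} = 3 + m$
$S{\left(H \right)} = -7$ ($S{\left(H \right)} = \frac{3 - 17}{2} = \frac{1}{2} \left(-14\right) = -7$)
$S{\left(k{\left(C \right)} \right)} - -488930 = -7 - -488930 = -7 + 488930 = 488923$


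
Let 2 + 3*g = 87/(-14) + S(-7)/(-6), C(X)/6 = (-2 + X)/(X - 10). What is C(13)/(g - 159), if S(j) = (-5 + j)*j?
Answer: -924/6989 ≈ -0.13221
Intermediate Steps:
S(j) = j*(-5 + j)
C(X) = 6*(-2 + X)/(-10 + X) (C(X) = 6*((-2 + X)/(X - 10)) = 6*((-2 + X)/(-10 + X)) = 6*(-2 + X)/(-10 + X))
g = -311/42 (g = -2/3 + (87/(-14) - 7*(-5 - 7)/(-6))/3 = -2/3 + (87*(-1/14) - 7*(-12)*(-1/6))/3 = -2/3 + (-87/14 + 84*(-1/6))/3 = -2/3 + (-87/14 - 14)/3 = -2/3 + (1/3)*(-283/14) = -2/3 - 283/42 = -311/42 ≈ -7.4048)
C(13)/(g - 159) = (6*(-2 + 13)/(-10 + 13))/(-311/42 - 159) = (6*11/3)/(-6989/42) = (6*(1/3)*11)*(-42/6989) = 22*(-42/6989) = -924/6989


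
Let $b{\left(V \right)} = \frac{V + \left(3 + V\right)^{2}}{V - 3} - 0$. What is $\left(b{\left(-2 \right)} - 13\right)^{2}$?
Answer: $\frac{4096}{25} \approx 163.84$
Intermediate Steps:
$b{\left(V \right)} = \frac{V + \left(3 + V\right)^{2}}{-3 + V}$ ($b{\left(V \right)} = \frac{V + \left(3 + V\right)^{2}}{-3 + V} + 0 = \frac{V + \left(3 + V\right)^{2}}{-3 + V}$)
$\left(b{\left(-2 \right)} - 13\right)^{2} = \left(\frac{-2 + \left(3 - 2\right)^{2}}{-3 - 2} - 13\right)^{2} = \left(\frac{-2 + 1^{2}}{-5} - 13\right)^{2} = \left(- \frac{-2 + 1}{5} - 13\right)^{2} = \left(\left(- \frac{1}{5}\right) \left(-1\right) - 13\right)^{2} = \left(\frac{1}{5} - 13\right)^{2} = \left(- \frac{64}{5}\right)^{2} = \frac{4096}{25}$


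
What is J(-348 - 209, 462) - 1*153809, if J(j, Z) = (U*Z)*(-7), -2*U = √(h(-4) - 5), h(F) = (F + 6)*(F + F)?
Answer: -153809 + 1617*I*√21 ≈ -1.5381e+5 + 7410.0*I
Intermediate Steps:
h(F) = 2*F*(6 + F) (h(F) = (6 + F)*(2*F) = 2*F*(6 + F))
U = -I*√21/2 (U = -√(2*(-4)*(6 - 4) - 5)/2 = -√(2*(-4)*2 - 5)/2 = -√(-16 - 5)/2 = -I*√21/2 ≈ -2.2913*I)
J(j, Z) = 7*I*Z*√21/2 (J(j, Z) = ((-I*√21/2)*Z)*(-7) = -I*Z*√21/2*(-7) = 7*I*Z*√21/2)
J(-348 - 209, 462) - 1*153809 = (7/2)*I*462*√21 - 1*153809 = 1617*I*√21 - 153809 = -153809 + 1617*I*√21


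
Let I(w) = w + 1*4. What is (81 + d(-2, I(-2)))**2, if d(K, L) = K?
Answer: 6241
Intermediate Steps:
I(w) = 4 + w (I(w) = w + 4 = 4 + w)
(81 + d(-2, I(-2)))**2 = (81 - 2)**2 = 79**2 = 6241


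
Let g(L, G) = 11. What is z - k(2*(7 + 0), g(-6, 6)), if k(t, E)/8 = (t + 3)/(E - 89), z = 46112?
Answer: 1798436/39 ≈ 46114.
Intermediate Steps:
k(t, E) = 8*(3 + t)/(-89 + E) (k(t, E) = 8*((t + 3)/(E - 89)) = 8*((3 + t)/(-89 + E)) = 8*(3 + t)/(-89 + E))
z - k(2*(7 + 0), g(-6, 6)) = 46112 - 8*(3 + 2*(7 + 0))/(-89 + 11) = 46112 - 8*(3 + 2*7)/(-78) = 46112 - 8*(-1)*(3 + 14)/78 = 46112 - 8*(-1)*17/78 = 46112 - 1*(-68/39) = 46112 + 68/39 = 1798436/39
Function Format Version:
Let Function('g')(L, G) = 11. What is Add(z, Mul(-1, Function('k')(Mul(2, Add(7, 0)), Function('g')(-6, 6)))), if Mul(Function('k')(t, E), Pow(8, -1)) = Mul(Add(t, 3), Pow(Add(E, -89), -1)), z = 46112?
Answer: Rational(1798436, 39) ≈ 46114.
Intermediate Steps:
Function('k')(t, E) = Mul(8, Pow(Add(-89, E), -1), Add(3, t)) (Function('k')(t, E) = Mul(8, Mul(Add(t, 3), Pow(Add(E, -89), -1))) = Mul(8, Mul(Add(3, t), Pow(Add(-89, E), -1))) = Mul(8, Mul(Pow(Add(-89, E), -1), Add(3, t))) = Mul(8, Pow(Add(-89, E), -1), Add(3, t)))
Add(z, Mul(-1, Function('k')(Mul(2, Add(7, 0)), Function('g')(-6, 6)))) = Add(46112, Mul(-1, Mul(8, Pow(Add(-89, 11), -1), Add(3, Mul(2, Add(7, 0)))))) = Add(46112, Mul(-1, Mul(8, Pow(-78, -1), Add(3, Mul(2, 7))))) = Add(46112, Mul(-1, Mul(8, Rational(-1, 78), Add(3, 14)))) = Add(46112, Mul(-1, Mul(8, Rational(-1, 78), 17))) = Add(46112, Mul(-1, Rational(-68, 39))) = Add(46112, Rational(68, 39)) = Rational(1798436, 39)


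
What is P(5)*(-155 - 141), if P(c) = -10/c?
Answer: 592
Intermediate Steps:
P(5)*(-155 - 141) = (-10/5)*(-155 - 141) = -10*1/5*(-296) = -2*(-296) = 592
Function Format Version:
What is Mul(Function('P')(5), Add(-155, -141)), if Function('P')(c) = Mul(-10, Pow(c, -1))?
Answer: 592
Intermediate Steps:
Mul(Function('P')(5), Add(-155, -141)) = Mul(Mul(-10, Pow(5, -1)), Add(-155, -141)) = Mul(Mul(-10, Rational(1, 5)), -296) = Mul(-2, -296) = 592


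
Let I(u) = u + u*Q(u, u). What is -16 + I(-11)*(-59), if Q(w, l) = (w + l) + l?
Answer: -20784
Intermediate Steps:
Q(w, l) = w + 2*l (Q(w, l) = (l + w) + l = w + 2*l)
I(u) = u + 3*u² (I(u) = u + u*(u + 2*u) = u + u*(3*u) = u + 3*u²)
-16 + I(-11)*(-59) = -16 - 11*(1 + 3*(-11))*(-59) = -16 - 11*(1 - 33)*(-59) = -16 - 11*(-32)*(-59) = -16 + 352*(-59) = -16 - 20768 = -20784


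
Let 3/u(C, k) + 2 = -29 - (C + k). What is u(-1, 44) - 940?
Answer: -69563/74 ≈ -940.04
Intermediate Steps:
u(C, k) = 3/(-31 - C - k) (u(C, k) = 3/(-2 + (-29 - (C + k))) = 3/(-2 + (-29 + (-C - k))) = 3/(-2 + (-29 - C - k)) = 3/(-31 - C - k))
u(-1, 44) - 940 = -3/(31 - 1 + 44) - 940 = -3/74 - 940 = -69563/74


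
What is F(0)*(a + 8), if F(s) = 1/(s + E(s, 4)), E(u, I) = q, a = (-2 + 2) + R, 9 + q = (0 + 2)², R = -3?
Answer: -1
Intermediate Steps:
q = -5 (q = -9 + (0 + 2)² = -9 + 2² = -9 + 4 = -5)
a = -3 (a = (-2 + 2) - 3 = 0 - 3 = -3)
E(u, I) = -5
F(s) = 1/(-5 + s) (F(s) = 1/(s - 5) = 1/(-5 + s))
F(0)*(a + 8) = (-3 + 8)/(-5 + 0) = 5/(-5) = -⅕*5 = -1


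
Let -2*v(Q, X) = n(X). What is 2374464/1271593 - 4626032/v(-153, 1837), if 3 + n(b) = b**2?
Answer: 9888822650288/2145537251819 ≈ 4.6090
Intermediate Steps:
n(b) = -3 + b**2
v(Q, X) = 3/2 - X**2/2 (v(Q, X) = -(-3 + X**2)/2 = 3/2 - X**2/2)
2374464/1271593 - 4626032/v(-153, 1837) = 2374464/1271593 - 4626032/(3/2 - 1/2*1837**2) = 2374464*(1/1271593) - 4626032/(3/2 - 1/2*3374569) = 2374464/1271593 - 4626032/(3/2 - 3374569/2) = 2374464/1271593 - 4626032/(-1687283) = 2374464/1271593 - 4626032*(-1/1687283) = 2374464/1271593 + 4626032/1687283 = 9888822650288/2145537251819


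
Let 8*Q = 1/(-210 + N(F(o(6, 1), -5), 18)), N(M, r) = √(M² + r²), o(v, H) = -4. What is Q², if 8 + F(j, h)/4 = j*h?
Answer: 1/(2304*(35 - √73)²) ≈ 6.2011e-7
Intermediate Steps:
F(j, h) = -32 + 4*h*j (F(j, h) = -32 + 4*(j*h) = -32 + 4*(h*j) = -32 + 4*h*j)
Q = 1/(8*(-210 + 6*√73)) (Q = 1/(8*(-210 + √((-32 + 4*(-5)*(-4))² + 18²))) = 1/(8*(-210 + √((-32 + 80)² + 324))) = 1/(8*(-210 + √(48² + 324))) = 1/(8*(-210 + √(2304 + 324))) = 1/(8*(-210 + √2628)) = 1/(8*(-210 + 6*√73)) ≈ -0.00078747)
Q² = (-35/55296 - √73/55296)²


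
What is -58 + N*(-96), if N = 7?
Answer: -730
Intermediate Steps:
-58 + N*(-96) = -58 + 7*(-96) = -58 - 672 = -730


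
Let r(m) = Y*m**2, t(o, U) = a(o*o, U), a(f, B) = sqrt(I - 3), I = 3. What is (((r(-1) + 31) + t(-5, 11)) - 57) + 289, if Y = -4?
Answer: 259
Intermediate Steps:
a(f, B) = 0 (a(f, B) = sqrt(3 - 3) = sqrt(0) = 0)
t(o, U) = 0
r(m) = -4*m**2
(((r(-1) + 31) + t(-5, 11)) - 57) + 289 = (((-4*(-1)**2 + 31) + 0) - 57) + 289 = (((-4*1 + 31) + 0) - 57) + 289 = (((-4 + 31) + 0) - 57) + 289 = ((27 + 0) - 57) + 289 = (27 - 57) + 289 = -30 + 289 = 259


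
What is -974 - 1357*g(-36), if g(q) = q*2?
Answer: 96730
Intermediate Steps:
g(q) = 2*q
-974 - 1357*g(-36) = -974 - 2714*(-36) = -974 - 1357*(-72) = -974 + 97704 = 96730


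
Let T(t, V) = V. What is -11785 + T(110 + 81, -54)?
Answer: -11839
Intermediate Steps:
-11785 + T(110 + 81, -54) = -11785 - 54 = -11839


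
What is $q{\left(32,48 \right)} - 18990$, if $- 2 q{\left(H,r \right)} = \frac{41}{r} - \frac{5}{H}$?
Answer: $- \frac{3646147}{192} \approx -18990.0$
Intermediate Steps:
$q{\left(H,r \right)} = - \frac{41}{2 r} + \frac{5}{2 H}$ ($q{\left(H,r \right)} = - \frac{\frac{41}{r} - \frac{5}{H}}{2} = - \frac{- \frac{5}{H} + \frac{41}{r}}{2} = - \frac{41}{2 r} + \frac{5}{2 H}$)
$q{\left(32,48 \right)} - 18990 = \left(- \frac{41}{2 \cdot 48} + \frac{5}{2 \cdot 32}\right) - 18990 = \left(\left(- \frac{41}{2}\right) \frac{1}{48} + \frac{5}{2} \cdot \frac{1}{32}\right) - 18990 = \left(- \frac{41}{96} + \frac{5}{64}\right) - 18990 = - \frac{67}{192} - 18990 = - \frac{3646147}{192}$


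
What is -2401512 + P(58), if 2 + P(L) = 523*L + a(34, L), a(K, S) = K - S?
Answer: -2371204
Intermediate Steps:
P(L) = 32 + 522*L (P(L) = -2 + (523*L + (34 - L)) = -2 + (34 + 522*L) = 32 + 522*L)
-2401512 + P(58) = -2401512 + (32 + 522*58) = -2401512 + (32 + 30276) = -2401512 + 30308 = -2371204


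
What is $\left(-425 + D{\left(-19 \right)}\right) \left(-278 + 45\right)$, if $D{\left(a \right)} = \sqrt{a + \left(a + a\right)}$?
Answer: $99025 - 233 i \sqrt{57} \approx 99025.0 - 1759.1 i$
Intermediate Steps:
$D{\left(a \right)} = \sqrt{3} \sqrt{a}$ ($D{\left(a \right)} = \sqrt{a + 2 a} = \sqrt{3 a} = \sqrt{3} \sqrt{a}$)
$\left(-425 + D{\left(-19 \right)}\right) \left(-278 + 45\right) = \left(-425 + \sqrt{3} \sqrt{-19}\right) \left(-278 + 45\right) = \left(-425 + \sqrt{3} i \sqrt{19}\right) \left(-233\right) = \left(-425 + i \sqrt{57}\right) \left(-233\right) = 99025 - 233 i \sqrt{57}$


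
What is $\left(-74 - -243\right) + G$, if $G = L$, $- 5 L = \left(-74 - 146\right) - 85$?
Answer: $230$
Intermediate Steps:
$L = 61$ ($L = - \frac{\left(-74 - 146\right) - 85}{5} = - \frac{-220 - 85}{5} = \left(- \frac{1}{5}\right) \left(-305\right) = 61$)
$G = 61$
$\left(-74 - -243\right) + G = \left(-74 - -243\right) + 61 = \left(-74 + 243\right) + 61 = 169 + 61 = 230$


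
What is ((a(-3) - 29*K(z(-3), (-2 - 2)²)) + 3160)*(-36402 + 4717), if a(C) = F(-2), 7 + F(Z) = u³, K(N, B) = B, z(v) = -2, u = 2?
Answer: -85454445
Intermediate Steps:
F(Z) = 1 (F(Z) = -7 + 2³ = -7 + 8 = 1)
a(C) = 1
((a(-3) - 29*K(z(-3), (-2 - 2)²)) + 3160)*(-36402 + 4717) = ((1 - 29*(-2 - 2)²) + 3160)*(-36402 + 4717) = ((1 - 29*(-4)²) + 3160)*(-31685) = ((1 - 29*16) + 3160)*(-31685) = ((1 - 464) + 3160)*(-31685) = (-463 + 3160)*(-31685) = 2697*(-31685) = -85454445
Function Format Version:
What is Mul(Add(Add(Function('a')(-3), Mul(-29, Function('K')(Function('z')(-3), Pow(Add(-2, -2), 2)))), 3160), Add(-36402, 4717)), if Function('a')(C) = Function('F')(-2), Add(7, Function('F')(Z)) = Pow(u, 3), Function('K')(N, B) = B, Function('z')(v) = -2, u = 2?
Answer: -85454445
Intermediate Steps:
Function('F')(Z) = 1 (Function('F')(Z) = Add(-7, Pow(2, 3)) = Add(-7, 8) = 1)
Function('a')(C) = 1
Mul(Add(Add(Function('a')(-3), Mul(-29, Function('K')(Function('z')(-3), Pow(Add(-2, -2), 2)))), 3160), Add(-36402, 4717)) = Mul(Add(Add(1, Mul(-29, Pow(Add(-2, -2), 2))), 3160), Add(-36402, 4717)) = Mul(Add(Add(1, Mul(-29, Pow(-4, 2))), 3160), -31685) = Mul(Add(Add(1, Mul(-29, 16)), 3160), -31685) = Mul(Add(Add(1, -464), 3160), -31685) = Mul(Add(-463, 3160), -31685) = Mul(2697, -31685) = -85454445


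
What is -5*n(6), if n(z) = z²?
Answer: -180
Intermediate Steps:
-5*n(6) = -5*6² = -5*36 = -180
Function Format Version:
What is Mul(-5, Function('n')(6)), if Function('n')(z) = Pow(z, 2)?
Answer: -180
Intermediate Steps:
Mul(-5, Function('n')(6)) = Mul(-5, Pow(6, 2)) = Mul(-5, 36) = -180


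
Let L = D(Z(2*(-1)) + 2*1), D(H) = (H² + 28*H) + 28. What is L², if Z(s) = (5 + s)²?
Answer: 208849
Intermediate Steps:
D(H) = 28 + H² + 28*H
L = 457 (L = 28 + ((5 + 2*(-1))² + 2*1)² + 28*((5 + 2*(-1))² + 2*1) = 28 + ((5 - 2)² + 2)² + 28*((5 - 2)² + 2) = 28 + (3² + 2)² + 28*(3² + 2) = 28 + (9 + 2)² + 28*(9 + 2) = 28 + 11² + 28*11 = 28 + 121 + 308 = 457)
L² = 457² = 208849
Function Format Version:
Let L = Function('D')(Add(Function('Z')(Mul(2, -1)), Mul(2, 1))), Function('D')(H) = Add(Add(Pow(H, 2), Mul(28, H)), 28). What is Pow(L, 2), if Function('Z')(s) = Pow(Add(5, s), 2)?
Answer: 208849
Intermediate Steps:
Function('D')(H) = Add(28, Pow(H, 2), Mul(28, H))
L = 457 (L = Add(28, Pow(Add(Pow(Add(5, Mul(2, -1)), 2), Mul(2, 1)), 2), Mul(28, Add(Pow(Add(5, Mul(2, -1)), 2), Mul(2, 1)))) = Add(28, Pow(Add(Pow(Add(5, -2), 2), 2), 2), Mul(28, Add(Pow(Add(5, -2), 2), 2))) = Add(28, Pow(Add(Pow(3, 2), 2), 2), Mul(28, Add(Pow(3, 2), 2))) = Add(28, Pow(Add(9, 2), 2), Mul(28, Add(9, 2))) = Add(28, Pow(11, 2), Mul(28, 11)) = Add(28, 121, 308) = 457)
Pow(L, 2) = Pow(457, 2) = 208849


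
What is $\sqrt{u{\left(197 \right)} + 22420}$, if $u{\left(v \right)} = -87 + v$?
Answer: $\sqrt{22530} \approx 150.1$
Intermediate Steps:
$\sqrt{u{\left(197 \right)} + 22420} = \sqrt{\left(-87 + 197\right) + 22420} = \sqrt{110 + 22420} = \sqrt{22530}$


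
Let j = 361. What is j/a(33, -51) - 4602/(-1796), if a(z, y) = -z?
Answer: -248245/29634 ≈ -8.3770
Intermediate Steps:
j/a(33, -51) - 4602/(-1796) = 361/((-1*33)) - 4602/(-1796) = 361/(-33) - 4602*(-1/1796) = 361*(-1/33) + 2301/898 = -361/33 + 2301/898 = -248245/29634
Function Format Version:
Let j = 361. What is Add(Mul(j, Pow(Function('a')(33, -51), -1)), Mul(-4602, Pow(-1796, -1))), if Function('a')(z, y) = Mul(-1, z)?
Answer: Rational(-248245, 29634) ≈ -8.3770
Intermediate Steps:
Add(Mul(j, Pow(Function('a')(33, -51), -1)), Mul(-4602, Pow(-1796, -1))) = Add(Mul(361, Pow(Mul(-1, 33), -1)), Mul(-4602, Pow(-1796, -1))) = Add(Mul(361, Pow(-33, -1)), Mul(-4602, Rational(-1, 1796))) = Add(Mul(361, Rational(-1, 33)), Rational(2301, 898)) = Add(Rational(-361, 33), Rational(2301, 898)) = Rational(-248245, 29634)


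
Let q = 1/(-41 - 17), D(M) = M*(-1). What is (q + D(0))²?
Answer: 1/3364 ≈ 0.00029727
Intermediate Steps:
D(M) = -M
q = -1/58 (q = 1/(-58) = -1/58 ≈ -0.017241)
(q + D(0))² = (-1/58 - 1*0)² = (-1/58 + 0)² = (-1/58)² = 1/3364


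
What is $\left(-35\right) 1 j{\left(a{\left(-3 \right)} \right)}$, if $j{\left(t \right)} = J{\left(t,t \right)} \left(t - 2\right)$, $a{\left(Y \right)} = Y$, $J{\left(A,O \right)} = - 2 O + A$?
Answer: $525$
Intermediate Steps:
$J{\left(A,O \right)} = A - 2 O$
$j{\left(t \right)} = - t \left(-2 + t\right)$ ($j{\left(t \right)} = \left(t - 2 t\right) \left(t - 2\right) = - t \left(-2 + t\right)$)
$\left(-35\right) 1 j{\left(a{\left(-3 \right)} \right)} = \left(-35\right) 1 \left(- 3 \left(2 - -3\right)\right) = - 35 \left(- 3 \left(2 + 3\right)\right) = - 35 \left(\left(-3\right) 5\right) = \left(-35\right) \left(-15\right) = 525$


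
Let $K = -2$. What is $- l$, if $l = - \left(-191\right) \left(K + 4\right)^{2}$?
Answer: $-764$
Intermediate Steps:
$l = 764$ ($l = - \left(-191\right) \left(-2 + 4\right)^{2} = - \left(-191\right) 2^{2} = - \left(-191\right) 4 = \left(-1\right) \left(-764\right) = 764$)
$- l = \left(-1\right) 764 = -764$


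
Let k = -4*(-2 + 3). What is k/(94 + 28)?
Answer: -2/61 ≈ -0.032787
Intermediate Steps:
k = -4 (k = -4*1 = -4)
k/(94 + 28) = -4/(94 + 28) = -4/122 = -4*1/122 = -2/61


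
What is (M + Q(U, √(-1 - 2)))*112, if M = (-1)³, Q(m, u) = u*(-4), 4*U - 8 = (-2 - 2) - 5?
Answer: -112 - 448*I*√3 ≈ -112.0 - 775.96*I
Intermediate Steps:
U = -¼ (U = 2 + ((-2 - 2) - 5)/4 = 2 + (-4 - 5)/4 = 2 + (¼)*(-9) = 2 - 9/4 = -¼ ≈ -0.25000)
Q(m, u) = -4*u
M = -1
(M + Q(U, √(-1 - 2)))*112 = (-1 - 4*√(-1 - 2))*112 = (-1 - 4*I*√3)*112 = -112 - 448*I*√3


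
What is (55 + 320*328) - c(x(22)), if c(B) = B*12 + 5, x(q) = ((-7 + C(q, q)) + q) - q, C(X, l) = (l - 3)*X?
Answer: 100078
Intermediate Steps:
C(X, l) = X*(-3 + l) (C(X, l) = (-3 + l)*X = X*(-3 + l))
x(q) = -7 + q*(-3 + q) (x(q) = ((-7 + q*(-3 + q)) + q) - q = (-7 + q + q*(-3 + q)) - q = -7 + q*(-3 + q))
c(B) = 5 + 12*B (c(B) = 12*B + 5 = 5 + 12*B)
(55 + 320*328) - c(x(22)) = (55 + 320*328) - (5 + 12*(-7 + 22*(-3 + 22))) = (55 + 104960) - (5 + 12*(-7 + 22*19)) = 105015 - (5 + 12*(-7 + 418)) = 105015 - (5 + 12*411) = 105015 - (5 + 4932) = 105015 - 1*4937 = 105015 - 4937 = 100078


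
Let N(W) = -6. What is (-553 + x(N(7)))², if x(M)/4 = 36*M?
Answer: 2007889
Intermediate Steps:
x(M) = 144*M (x(M) = 4*(36*M) = 144*M)
(-553 + x(N(7)))² = (-553 + 144*(-6))² = (-553 - 864)² = (-1417)² = 2007889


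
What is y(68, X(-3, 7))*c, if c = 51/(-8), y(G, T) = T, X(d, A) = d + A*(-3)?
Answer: 153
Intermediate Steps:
X(d, A) = d - 3*A
c = -51/8 (c = 51*(-⅛) = -51/8 ≈ -6.3750)
y(68, X(-3, 7))*c = (-3 - 3*7)*(-51/8) = (-3 - 21)*(-51/8) = -24*(-51/8) = 153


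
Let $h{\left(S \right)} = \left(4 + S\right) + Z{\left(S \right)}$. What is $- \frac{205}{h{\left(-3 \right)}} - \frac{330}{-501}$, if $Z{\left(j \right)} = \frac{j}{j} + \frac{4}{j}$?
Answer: $- \frac{102485}{334} \approx -306.84$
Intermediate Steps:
$Z{\left(j \right)} = 1 + \frac{4}{j}$
$h{\left(S \right)} = 4 + S + \frac{4 + S}{S}$ ($h{\left(S \right)} = \left(4 + S\right) + \frac{4 + S}{S} = 4 + S + \frac{4 + S}{S}$)
$- \frac{205}{h{\left(-3 \right)}} - \frac{330}{-501} = - \frac{205}{5 - 3 + \frac{4}{-3}} - \frac{330}{-501} = - \frac{205}{5 - 3 + 4 \left(- \frac{1}{3}\right)} - - \frac{110}{167} = - \frac{205}{5 - 3 - \frac{4}{3}} + \frac{110}{167} = - \frac{205}{\frac{2}{3}} + \frac{110}{167} = \left(-205\right) \frac{3}{2} + \frac{110}{167} = - \frac{615}{2} + \frac{110}{167} = - \frac{102485}{334}$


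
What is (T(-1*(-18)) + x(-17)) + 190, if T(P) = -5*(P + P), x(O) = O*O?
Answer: 299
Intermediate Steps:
x(O) = O²
T(P) = -10*P
(T(-1*(-18)) + x(-17)) + 190 = (-(-10)*(-18) + (-17)²) + 190 = (-10*18 + 289) + 190 = (-180 + 289) + 190 = 109 + 190 = 299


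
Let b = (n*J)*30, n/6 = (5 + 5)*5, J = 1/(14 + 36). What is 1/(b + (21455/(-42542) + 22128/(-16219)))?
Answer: 689988698/122908617619 ≈ 0.0056138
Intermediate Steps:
J = 1/50 ≈ 0.020000
n = 300 (n = 6*((5 + 5)*5) = 6*(10*5) = 6*50 = 300)
b = 180 (b = (300*(1/50))*30 = 6*30 = 180)
1/(b + (21455/(-42542) + 22128/(-16219))) = 1/(180 + (21455/(-42542) + 22128/(-16219))) = 1/(180 + (21455*(-1/42542) + 22128*(-1/16219))) = 1/(180 + (-21455/42542 - 22128/16219)) = 1/(180 - 1289348021/689988698) = 1/(122908617619/689988698) = 689988698/122908617619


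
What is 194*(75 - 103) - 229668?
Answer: -235100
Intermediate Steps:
194*(75 - 103) - 229668 = 194*(-28) - 229668 = -5432 - 229668 = -235100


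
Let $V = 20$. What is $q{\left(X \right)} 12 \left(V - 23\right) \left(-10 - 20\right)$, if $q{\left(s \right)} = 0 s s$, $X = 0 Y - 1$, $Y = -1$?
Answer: $0$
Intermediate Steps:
$X = -1$ ($X = 0 \left(-1\right) - 1 = 0 - 1 = -1$)
$q{\left(s \right)} = 0$ ($q{\left(s \right)} = 0 s = 0$)
$q{\left(X \right)} 12 \left(V - 23\right) \left(-10 - 20\right) = 0 \cdot 12 \left(20 - 23\right) \left(-10 - 20\right) = 0 \left(\left(-3\right) \left(-30\right)\right) = 0 \cdot 90 = 0$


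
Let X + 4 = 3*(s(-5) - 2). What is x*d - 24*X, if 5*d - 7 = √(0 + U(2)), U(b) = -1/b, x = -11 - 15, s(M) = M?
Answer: 2818/5 - 13*I*√2/5 ≈ 563.6 - 3.677*I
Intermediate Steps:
x = -26
d = 7/5 + I*√2/10 (d = 7/5 + √(0 - 1/2)/5 = 7/5 + √(0 - 1*½)/5 = 7/5 + √(0 - ½)/5 = 7/5 + √(-½)/5 = 7/5 + (I*√2/2)/5 = 7/5 + I*√2/10 ≈ 1.4 + 0.14142*I)
X = -25 (X = -4 + 3*(-5 - 2) = -4 + 3*(-7) = -4 - 21 = -25)
x*d - 24*X = -26*(7/5 + I*√2/10) - 24*(-25) = (-182/5 - 13*I*√2/5) + 600 = 2818/5 - 13*I*√2/5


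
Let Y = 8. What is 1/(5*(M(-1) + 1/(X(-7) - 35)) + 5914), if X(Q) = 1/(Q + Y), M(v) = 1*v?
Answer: 34/200901 ≈ 0.00016924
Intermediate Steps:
M(v) = v
X(Q) = 1/(8 + Q) (X(Q) = 1/(Q + 8) = 1/(8 + Q))
1/(5*(M(-1) + 1/(X(-7) - 35)) + 5914) = 1/(5*(-1 + 1/(1/(8 - 7) - 35)) + 5914) = 1/(5*(-1 + 1/(1/1 - 35)) + 5914) = 1/(5*(-1 + 1/(1 - 35)) + 5914) = 1/(5*(-1 + 1/(-34)) + 5914) = 1/(5*(-1 - 1/34) + 5914) = 1/(5*(-35/34) + 5914) = 1/(-175/34 + 5914) = 1/(200901/34) = 34/200901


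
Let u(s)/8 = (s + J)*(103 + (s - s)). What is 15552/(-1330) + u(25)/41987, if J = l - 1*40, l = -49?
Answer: -361560352/27921355 ≈ -12.949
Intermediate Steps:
J = -89 (J = -49 - 1*40 = -49 - 40 = -89)
u(s) = -73336 + 824*s (u(s) = 8*((s - 89)*(103 + (s - s))) = 8*((-89 + s)*(103 + 0)) = 8*((-89 + s)*103) = 8*(-9167 + 103*s) = -73336 + 824*s)
15552/(-1330) + u(25)/41987 = 15552/(-1330) + (-73336 + 824*25)/41987 = 15552*(-1/1330) + (-73336 + 20600)*(1/41987) = -7776/665 - 52736*1/41987 = -7776/665 - 52736/41987 = -361560352/27921355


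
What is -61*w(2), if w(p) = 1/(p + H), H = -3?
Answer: 61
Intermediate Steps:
w(p) = 1/(-3 + p) (w(p) = 1/(p - 3) = 1/(-3 + p))
-61*w(2) = -61/(-3 + 2) = -61/(-1) = -61*(-1) = 61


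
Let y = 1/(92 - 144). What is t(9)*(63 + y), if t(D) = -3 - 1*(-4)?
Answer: 3275/52 ≈ 62.981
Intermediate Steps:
t(D) = 1 (t(D) = -3 + 4 = 1)
y = -1/52 (y = 1/(-52) = -1/52 ≈ -0.019231)
t(9)*(63 + y) = 1*(63 - 1/52) = 1*(3275/52) = 3275/52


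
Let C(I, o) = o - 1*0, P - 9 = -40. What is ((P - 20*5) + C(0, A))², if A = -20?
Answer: 22801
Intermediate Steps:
P = -31 (P = 9 - 40 = -31)
C(I, o) = o (C(I, o) = o + 0 = o)
((P - 20*5) + C(0, A))² = ((-31 - 20*5) - 20)² = ((-31 - 1*100) - 20)² = ((-31 - 100) - 20)² = (-131 - 20)² = (-151)² = 22801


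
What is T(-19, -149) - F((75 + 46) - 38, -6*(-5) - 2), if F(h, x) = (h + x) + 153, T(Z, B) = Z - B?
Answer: -134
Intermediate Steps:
F(h, x) = 153 + h + x
T(-19, -149) - F((75 + 46) - 38, -6*(-5) - 2) = (-19 - 1*(-149)) - (153 + ((75 + 46) - 38) + (-6*(-5) - 2)) = (-19 + 149) - (153 + (121 - 38) + (30 - 2)) = 130 - (153 + 83 + 28) = 130 - 1*264 = 130 - 264 = -134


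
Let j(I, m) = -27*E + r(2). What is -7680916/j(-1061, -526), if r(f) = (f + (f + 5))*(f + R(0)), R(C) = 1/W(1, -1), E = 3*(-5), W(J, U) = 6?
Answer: -15361832/849 ≈ -18094.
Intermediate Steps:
E = -15
R(C) = ⅙ (R(C) = 1/6 = ⅙)
r(f) = (5 + 2*f)*(⅙ + f) (r(f) = (f + (f + 5))*(f + ⅙) = (f + (5 + f))*(⅙ + f) = (5 + 2*f)*(⅙ + f))
j(I, m) = 849/2 (j(I, m) = -27*(-15) + (⅚ + 2*2² + (16/3)*2) = 405 + (⅚ + 2*4 + 32/3) = 405 + (⅚ + 8 + 32/3) = 405 + 39/2 = 849/2)
-7680916/j(-1061, -526) = -7680916/849/2 = -7680916*2/849 = -15361832/849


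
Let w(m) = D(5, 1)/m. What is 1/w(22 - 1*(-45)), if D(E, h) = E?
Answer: 67/5 ≈ 13.400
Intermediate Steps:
w(m) = 5/m
1/w(22 - 1*(-45)) = 1/(5/(22 - 1*(-45))) = 1/(5/(22 + 45)) = 1/(5/67) = 67/5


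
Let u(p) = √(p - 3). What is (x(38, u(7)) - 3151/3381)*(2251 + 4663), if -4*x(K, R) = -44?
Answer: 10232720/147 ≈ 69610.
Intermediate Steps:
u(p) = √(-3 + p)
x(K, R) = 11 (x(K, R) = -¼*(-44) = 11)
(x(38, u(7)) - 3151/3381)*(2251 + 4663) = (11 - 3151/3381)*(2251 + 4663) = (11 - 3151*1/3381)*6914 = (11 - 137/147)*6914 = (1480/147)*6914 = 10232720/147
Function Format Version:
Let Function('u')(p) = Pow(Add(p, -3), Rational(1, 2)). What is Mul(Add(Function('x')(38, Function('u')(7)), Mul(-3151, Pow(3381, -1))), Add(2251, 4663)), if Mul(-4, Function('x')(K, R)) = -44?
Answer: Rational(10232720, 147) ≈ 69610.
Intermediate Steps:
Function('u')(p) = Pow(Add(-3, p), Rational(1, 2))
Function('x')(K, R) = 11 (Function('x')(K, R) = Mul(Rational(-1, 4), -44) = 11)
Mul(Add(Function('x')(38, Function('u')(7)), Mul(-3151, Pow(3381, -1))), Add(2251, 4663)) = Mul(Add(11, Mul(-3151, Pow(3381, -1))), Add(2251, 4663)) = Mul(Add(11, Mul(-3151, Rational(1, 3381))), 6914) = Mul(Add(11, Rational(-137, 147)), 6914) = Mul(Rational(1480, 147), 6914) = Rational(10232720, 147)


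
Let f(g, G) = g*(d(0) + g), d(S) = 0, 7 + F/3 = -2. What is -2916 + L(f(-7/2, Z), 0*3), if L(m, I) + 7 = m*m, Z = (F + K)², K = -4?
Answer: -44367/16 ≈ -2772.9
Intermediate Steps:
F = -27 (F = -21 + 3*(-2) = -21 - 6 = -27)
Z = 961 (Z = (-27 - 4)² = (-31)² = 961)
f(g, G) = g² (f(g, G) = g*(0 + g) = g*g = g²)
L(m, I) = -7 + m² (L(m, I) = -7 + m*m = -7 + m²)
-2916 + L(f(-7/2, Z), 0*3) = -2916 + (-7 + ((-7/2)²)²) = -2916 + (-7 + (49/4)²) = -2916 + (-7 + 2401/16) = -2916 + 2289/16 = -44367/16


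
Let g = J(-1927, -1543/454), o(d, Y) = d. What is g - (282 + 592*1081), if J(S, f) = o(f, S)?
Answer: -290667779/454 ≈ -6.4024e+5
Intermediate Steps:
J(S, f) = f
g = -1543/454 ≈ -3.3987
g - (282 + 592*1081) = -1543/454 - (282 + 592*1081) = -1543/454 - (282 + 639952) = -1543/454 - 1*640234 = -1543/454 - 640234 = -290667779/454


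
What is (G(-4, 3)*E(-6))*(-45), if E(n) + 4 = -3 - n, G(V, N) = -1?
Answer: -45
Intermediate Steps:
E(n) = -7 - n (E(n) = -4 + (-3 - n) = -7 - n)
(G(-4, 3)*E(-6))*(-45) = -(-7 - 1*(-6))*(-45) = -(-7 + 6)*(-45) = -1*(-1)*(-45) = 1*(-45) = -45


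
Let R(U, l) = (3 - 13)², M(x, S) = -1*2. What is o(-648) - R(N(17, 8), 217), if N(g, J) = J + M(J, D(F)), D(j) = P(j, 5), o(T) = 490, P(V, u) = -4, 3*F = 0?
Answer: 390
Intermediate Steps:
F = 0 (F = (⅓)*0 = 0)
D(j) = -4
M(x, S) = -2
N(g, J) = -2 + J (N(g, J) = J - 2 = -2 + J)
R(U, l) = 100 (R(U, l) = (-10)² = 100)
o(-648) - R(N(17, 8), 217) = 490 - 1*100 = 490 - 100 = 390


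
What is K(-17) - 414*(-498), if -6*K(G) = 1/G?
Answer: 21029545/102 ≈ 2.0617e+5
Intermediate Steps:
K(G) = -1/(6*G)
K(-17) - 414*(-498) = -⅙/(-17) - 414*(-498) = -⅙*(-1/17) + 206172 = 1/102 + 206172 = 21029545/102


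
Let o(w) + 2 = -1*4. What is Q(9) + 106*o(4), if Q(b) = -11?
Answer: -647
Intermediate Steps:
o(w) = -6 (o(w) = -2 - 1*4 = -2 - 4 = -6)
Q(9) + 106*o(4) = -11 + 106*(-6) = -11 - 636 = -647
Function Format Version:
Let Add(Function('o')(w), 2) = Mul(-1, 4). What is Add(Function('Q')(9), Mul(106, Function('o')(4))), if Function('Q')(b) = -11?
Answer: -647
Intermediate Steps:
Function('o')(w) = -6 (Function('o')(w) = Add(-2, Mul(-1, 4)) = Add(-2, -4) = -6)
Add(Function('Q')(9), Mul(106, Function('o')(4))) = Add(-11, Mul(106, -6)) = Add(-11, -636) = -647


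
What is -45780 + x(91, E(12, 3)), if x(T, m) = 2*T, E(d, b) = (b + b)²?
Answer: -45598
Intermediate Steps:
E(d, b) = 4*b² (E(d, b) = (2*b)² = 4*b²)
-45780 + x(91, E(12, 3)) = -45780 + 2*91 = -45780 + 182 = -45598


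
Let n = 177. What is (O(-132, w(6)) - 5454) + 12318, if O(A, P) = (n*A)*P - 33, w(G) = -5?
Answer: 123651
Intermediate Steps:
O(A, P) = -33 + 177*A*P (O(A, P) = (177*A)*P - 33 = 177*A*P - 33 = -33 + 177*A*P)
(O(-132, w(6)) - 5454) + 12318 = ((-33 + 177*(-132)*(-5)) - 5454) + 12318 = ((-33 + 116820) - 5454) + 12318 = (116787 - 5454) + 12318 = 111333 + 12318 = 123651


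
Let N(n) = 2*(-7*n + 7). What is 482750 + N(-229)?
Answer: 485970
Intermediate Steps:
N(n) = 14 - 14*n (N(n) = 2*(7 - 7*n) = 14 - 14*n)
482750 + N(-229) = 482750 + (14 - 14*(-229)) = 482750 + (14 + 3206) = 482750 + 3220 = 485970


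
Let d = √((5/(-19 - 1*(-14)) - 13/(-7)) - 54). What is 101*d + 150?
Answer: 150 + 202*I*√651/7 ≈ 150.0 + 736.28*I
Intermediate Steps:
d = 2*I*√651/7 (d = √((5/(-19 + 14) - 13*(-⅐)) - 54) = √((5/(-5) + 13/7) - 54) = √((5*(-⅕) + 13/7) - 54) = √((-1 + 13/7) - 54) = √(6/7 - 54) = √(-372/7) = 2*I*√651/7 ≈ 7.2899*I)
101*d + 150 = 101*(2*I*√651/7) + 150 = 202*I*√651/7 + 150 = 150 + 202*I*√651/7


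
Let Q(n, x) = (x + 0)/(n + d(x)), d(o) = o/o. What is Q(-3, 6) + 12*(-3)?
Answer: -39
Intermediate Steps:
d(o) = 1
Q(n, x) = x/(1 + n) (Q(n, x) = (x + 0)/(n + 1) = x/(1 + n))
Q(-3, 6) + 12*(-3) = 6/(1 - 3) + 12*(-3) = 6/(-2) - 36 = 6*(-½) - 36 = -3 - 36 = -39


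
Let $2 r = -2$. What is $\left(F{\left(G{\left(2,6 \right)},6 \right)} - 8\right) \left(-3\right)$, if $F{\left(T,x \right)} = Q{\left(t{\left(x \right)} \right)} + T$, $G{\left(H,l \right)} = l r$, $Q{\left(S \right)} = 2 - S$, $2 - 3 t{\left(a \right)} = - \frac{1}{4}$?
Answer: $\frac{153}{4} \approx 38.25$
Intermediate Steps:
$t{\left(a \right)} = \frac{3}{4}$ ($t{\left(a \right)} = \frac{2}{3} - \frac{\left(-1\right) \frac{1}{4}}{3} = \frac{2}{3} - - \frac{1}{12} = \frac{2}{3} + \frac{1}{12} = \frac{3}{4}$)
$r = -1$ ($r = \frac{1}{2} \left(-2\right) = -1$)
$G{\left(H,l \right)} = - l$ ($G{\left(H,l \right)} = l \left(-1\right) = - l$)
$F{\left(T,x \right)} = \frac{5}{4} + T$ ($F{\left(T,x \right)} = \left(2 - \frac{3}{4}\right) + T = \frac{5}{4} + T$)
$\left(F{\left(G{\left(2,6 \right)},6 \right)} - 8\right) \left(-3\right) = \left(\left(\frac{5}{4} - 6\right) - 8\right) \left(-3\right) = \left(- \frac{19}{4} - 8\right) \left(-3\right) = \left(- \frac{51}{4}\right) \left(-3\right) = \frac{153}{4}$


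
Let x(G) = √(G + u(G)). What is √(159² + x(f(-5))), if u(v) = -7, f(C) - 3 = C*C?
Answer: √(25281 + √21) ≈ 159.01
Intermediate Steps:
f(C) = 3 + C² (f(C) = 3 + C*C = 3 + C²)
x(G) = √(-7 + G) (x(G) = √(G - 7) = √(-7 + G))
√(159² + x(f(-5))) = √(159² + √(-7 + (3 + (-5)²))) = √(25281 + √(-7 + (3 + 25))) = √(25281 + √(-7 + 28)) = √(25281 + √21)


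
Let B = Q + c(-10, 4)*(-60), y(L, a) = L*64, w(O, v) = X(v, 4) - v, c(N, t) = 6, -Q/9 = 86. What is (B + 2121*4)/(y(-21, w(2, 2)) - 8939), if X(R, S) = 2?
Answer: -1050/1469 ≈ -0.71477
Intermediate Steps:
Q = -774 (Q = -9*86 = -774)
w(O, v) = 2 - v
y(L, a) = 64*L
B = -1134 (B = -774 + 6*(-60) = -774 - 360 = -1134)
(B + 2121*4)/(y(-21, w(2, 2)) - 8939) = (-1134 + 2121*4)/(64*(-21) - 8939) = (-1134 + 8484)/(-1344 - 8939) = 7350/(-10283) = 7350*(-1/10283) = -1050/1469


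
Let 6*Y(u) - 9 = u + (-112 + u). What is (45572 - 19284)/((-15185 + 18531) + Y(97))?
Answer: 157728/20167 ≈ 7.8211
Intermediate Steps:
Y(u) = -103/6 + u/3 (Y(u) = 3/2 + (u + (-112 + u))/6 = 3/2 + (-112 + 2*u)/6 = 3/2 + (-56/3 + u/3) = -103/6 + u/3)
(45572 - 19284)/((-15185 + 18531) + Y(97)) = (45572 - 19284)/((-15185 + 18531) + (-103/6 + (1/3)*97)) = 26288/(3346 + (-103/6 + 97/3)) = 26288/(3346 + 91/6) = 26288/(20167/6) = 26288*(6/20167) = 157728/20167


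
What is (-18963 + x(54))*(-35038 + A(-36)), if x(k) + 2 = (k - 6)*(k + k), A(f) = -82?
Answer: 483988720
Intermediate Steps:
x(k) = -2 + 2*k*(-6 + k) (x(k) = -2 + (k - 6)*(k + k) = -2 + (-6 + k)*(2*k) = -2 + 2*k*(-6 + k))
(-18963 + x(54))*(-35038 + A(-36)) = (-18963 + (-2 - 12*54 + 2*54²))*(-35038 - 82) = (-18963 + (-2 - 648 + 2*2916))*(-35120) = (-18963 + (-2 - 648 + 5832))*(-35120) = (-18963 + 5182)*(-35120) = -13781*(-35120) = 483988720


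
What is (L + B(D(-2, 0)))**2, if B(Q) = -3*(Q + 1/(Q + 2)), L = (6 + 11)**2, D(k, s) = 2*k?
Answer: 366025/4 ≈ 91506.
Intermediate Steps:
L = 289 (L = 17**2 = 289)
B(Q) = -3*Q - 3/(2 + Q) (B(Q) = -3*(Q + 1/(2 + Q)) = -3*Q - 3/(2 + Q))
(L + B(D(-2, 0)))**2 = (289 + 3*(-1 - (2*(-2))**2 - 4*(-2))/(2 + 2*(-2)))**2 = (289 + 3*(-1 - 1*(-4)**2 - 2*(-4))/(2 - 4))**2 = (289 + 3*(-1 - 1*16 + 8)/(-2))**2 = (289 + 3*(-1/2)*(-1 - 16 + 8))**2 = (289 + 3*(-1/2)*(-9))**2 = (289 + 27/2)**2 = (605/2)**2 = 366025/4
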